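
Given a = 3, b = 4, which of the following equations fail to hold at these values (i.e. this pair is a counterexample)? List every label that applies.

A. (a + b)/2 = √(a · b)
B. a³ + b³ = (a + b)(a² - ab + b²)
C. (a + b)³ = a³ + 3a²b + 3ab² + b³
Evaluating each claim at the given values:
A. LHS = 7/2, RHS = 2·√(3) ≈ 3.464 → fails here (LHS ≠ RHS)
B. LHS = 91, RHS = 91 → holds here (LHS = RHS)
C. LHS = 343, RHS = 343 → holds here (LHS = RHS)

Answer: A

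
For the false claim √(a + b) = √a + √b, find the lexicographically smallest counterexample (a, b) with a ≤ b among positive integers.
(a, b) = (1, 1)

Substituting (1, 1) into the claim:
LHS = √(1 + 1) = √(2) ≈ 1.414
RHS = √1 + √1 = 2

Since LHS ≠ RHS, this pair disproves the claim, and no lexicographically smaller pair (a ≤ b, positive integers) does.

For instance (7, 8) is also a counterexample (LHS = √(15) ≈ 3.873, RHS = √(7) + 2·√(2) ≈ 5.474), but it's lexicographically larger.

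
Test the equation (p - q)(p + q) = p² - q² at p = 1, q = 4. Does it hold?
Holds

Substituting p = 1, q = 4:

LHS = (1 - 4)(1 + 4) = -15
RHS = 1² - 4² = -15

LHS = RHS, so the equation holds at this point.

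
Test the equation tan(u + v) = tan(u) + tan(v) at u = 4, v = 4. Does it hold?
Fails

Substituting u = 4, v = 4:

LHS = tan(4 + 4) = tan(8) ≈ -6.8
RHS = tan(4) + tan(4) = 2·tan(4) ≈ 2.316

LHS ≠ RHS, so the equation does not hold at this point.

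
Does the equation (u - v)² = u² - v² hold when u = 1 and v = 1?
Holds

Substituting u = 1, v = 1:

LHS = (1 - 1)² = 0
RHS = 1² - 1² = 0

LHS = RHS, so the equation holds at this point.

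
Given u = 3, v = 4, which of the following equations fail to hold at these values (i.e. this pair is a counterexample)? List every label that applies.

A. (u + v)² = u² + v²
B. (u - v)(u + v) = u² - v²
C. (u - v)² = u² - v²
Evaluating each claim at the given values:
A. LHS = 49, RHS = 25 → fails here (LHS ≠ RHS)
B. LHS = -7, RHS = -7 → holds here (LHS = RHS)
C. LHS = 1, RHS = -7 → fails here (LHS ≠ RHS)

Answer: A, C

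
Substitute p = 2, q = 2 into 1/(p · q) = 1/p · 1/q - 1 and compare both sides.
LHS = 1/(2 · 2) = 1/4
RHS = 1/2 · 1/2 - 1 = -3/4

LHS ≠ RHS, so the equation does not hold here.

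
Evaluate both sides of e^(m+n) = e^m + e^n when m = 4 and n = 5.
LHS = e^(4+5) = e^9 ≈ 8103
RHS = e^4 + e^5 ≈ 203

LHS ≠ RHS (they differ by about 7900), so the equation does not hold here.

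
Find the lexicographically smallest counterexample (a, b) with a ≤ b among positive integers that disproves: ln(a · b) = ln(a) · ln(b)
Substituting (1, 2) into the claim:
LHS = ln(1 · 2) = ln(2) ≈ 0.6931
RHS = ln(1) · ln(2) = 0

Since LHS ≠ RHS, this pair disproves the claim, and no lexicographically smaller pair (a ≤ b, positive integers) does.

For instance (3, 6) is also a counterexample (LHS = ln(18) ≈ 2.89, RHS = ln(3)·ln(6) ≈ 1.968), but it's lexicographically larger.

Answer: (a, b) = (1, 2)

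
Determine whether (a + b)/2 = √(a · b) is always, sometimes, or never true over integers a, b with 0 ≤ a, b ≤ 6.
Sometimes true

It holds at (a, b) = (1, 1) (both sides equal 1), but fails at (a, b) = (4, 1) (LHS = 5/2, RHS = 2).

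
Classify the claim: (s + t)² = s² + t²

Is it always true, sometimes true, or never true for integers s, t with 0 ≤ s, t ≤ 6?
Sometimes true

It holds at (s, t) = (0, 2) (both sides equal 4), but fails at (s, t) = (5, 2) (LHS = 49, RHS = 29).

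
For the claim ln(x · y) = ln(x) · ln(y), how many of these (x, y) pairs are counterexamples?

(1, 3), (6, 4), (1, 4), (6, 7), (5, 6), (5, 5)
Testing each pair:
(1, 3): LHS = ln(3) ≈ 1.099, RHS = 0 → counterexample
(6, 4): LHS = ln(24) ≈ 3.178, RHS = ln(4)·ln(6) ≈ 2.484 → counterexample
(1, 4): LHS = ln(4) ≈ 1.386, RHS = 0 → counterexample
(6, 7): LHS = ln(42) ≈ 3.738, RHS = ln(6)·ln(7) ≈ 3.487 → counterexample
(5, 6): LHS = ln(30) ≈ 3.401, RHS = ln(5)·ln(6) ≈ 2.884 → counterexample
(5, 5): LHS = ln(25) ≈ 3.219, RHS = ln(5)² ≈ 2.59 → counterexample

That makes 6 counterexamples.

Answer: 6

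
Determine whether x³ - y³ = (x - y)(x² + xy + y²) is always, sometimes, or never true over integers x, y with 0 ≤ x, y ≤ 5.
Always true

The identity holds for every pair in the range. For instance at (x, y) = (2, 2): both sides equal 0.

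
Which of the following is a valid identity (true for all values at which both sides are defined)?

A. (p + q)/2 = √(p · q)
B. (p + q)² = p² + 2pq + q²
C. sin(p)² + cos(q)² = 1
B

A: fails at (6, 7) — LHS = 13/2, RHS = √(42) ≈ 6.481.
B: holds — e.g. at (2, 5), both sides equal 49.
C: fails at (2, 3) — LHS = sin(2)² + cos(3)² ≈ 1.807, RHS = 1.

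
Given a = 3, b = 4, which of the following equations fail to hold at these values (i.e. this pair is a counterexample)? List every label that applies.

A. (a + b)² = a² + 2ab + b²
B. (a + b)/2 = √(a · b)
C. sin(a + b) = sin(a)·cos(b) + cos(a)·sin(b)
Evaluating each claim at the given values:
A. LHS = 49, RHS = 49 → holds here (LHS = RHS)
B. LHS = 7/2, RHS = 2·√(3) ≈ 3.464 → fails here (LHS ≠ RHS)
C. LHS = sin(7) ≈ 0.657, RHS = sin(3)·cos(4) + sin(4)·cos(3) ≈ 0.657 → holds here (LHS = RHS)

Answer: B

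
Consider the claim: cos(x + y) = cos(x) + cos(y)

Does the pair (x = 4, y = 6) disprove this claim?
Substituting x = 4, y = 6:
LHS = cos(4 + 6) = cos(10) ≈ -0.8391
RHS = cos(4) + cos(6) ≈ 0.3065

Since LHS ≠ RHS, this pair disproves the claim.

Answer: Yes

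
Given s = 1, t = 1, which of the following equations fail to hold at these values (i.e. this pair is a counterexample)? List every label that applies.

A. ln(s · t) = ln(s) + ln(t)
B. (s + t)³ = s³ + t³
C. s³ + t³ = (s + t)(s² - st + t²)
Evaluating each claim at the given values:
A. LHS = 0, RHS = 0 → holds here (LHS = RHS)
B. LHS = 8, RHS = 2 → fails here (LHS ≠ RHS)
C. LHS = 2, RHS = 2 → holds here (LHS = RHS)

Answer: B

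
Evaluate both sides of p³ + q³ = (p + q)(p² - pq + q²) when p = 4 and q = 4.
LHS = 4³ + 4³ = 128
RHS = (4 + 4)(4² - 4·4 + 4²) = 128

LHS = RHS: the two sides agree.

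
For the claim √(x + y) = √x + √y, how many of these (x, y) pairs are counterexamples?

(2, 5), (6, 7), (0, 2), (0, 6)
2

Testing each pair:
(2, 5): LHS = √(7) ≈ 2.646, RHS = √(2) + √(5) ≈ 3.65 → counterexample
(6, 7): LHS = √(13) ≈ 3.606, RHS = √(6) + √(7) ≈ 5.095 → counterexample
(0, 2): LHS = √(2) ≈ 1.414, RHS = √(2) ≈ 1.414 → satisfies claim
(0, 6): LHS = √(6) ≈ 2.449, RHS = √(6) ≈ 2.449 → satisfies claim

That makes 2 counterexamples.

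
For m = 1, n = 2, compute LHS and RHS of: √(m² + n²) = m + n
LHS = √(1² + 2²) = √(5) ≈ 2.236
RHS = 1 + 2 = 3

LHS ≠ RHS (they differ by about 0.7639), so the equation does not hold here.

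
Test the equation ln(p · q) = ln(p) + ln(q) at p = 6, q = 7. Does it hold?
Substituting p = 6, q = 7:

LHS = ln(6 · 7) = ln(42) ≈ 3.738
RHS = ln(6) + ln(7) ≈ 3.738

LHS = RHS, so the equation holds at this point.

Answer: Holds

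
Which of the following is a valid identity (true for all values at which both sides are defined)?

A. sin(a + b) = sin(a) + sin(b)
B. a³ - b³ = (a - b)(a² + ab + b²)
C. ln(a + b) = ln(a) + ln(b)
B

A: fails at (5, 5) — LHS = sin(10) ≈ -0.544, RHS = 2·sin(5) ≈ -1.918.
B: holds — e.g. at (2, 2), both sides equal 0.
C: fails at (1, 1) — LHS = ln(2) ≈ 0.6931, RHS = 0.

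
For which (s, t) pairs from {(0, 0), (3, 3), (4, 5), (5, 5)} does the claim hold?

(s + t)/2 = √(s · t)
Testing each pair:
(0, 0): LHS = 0, RHS = 0 → holds
(3, 3): LHS = 3, RHS = 3 → holds
(4, 5): LHS = 9/2, RHS = 2·√(5) ≈ 4.472 → fails
(5, 5): LHS = 5, RHS = 5 → holds

3 of 4 pairs satisfy the claim.

Answer: (0, 0), (3, 3), (5, 5)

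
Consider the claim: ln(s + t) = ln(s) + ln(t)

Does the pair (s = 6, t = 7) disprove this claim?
Substituting s = 6, t = 7:
LHS = ln(6 + 7) = ln(13) ≈ 2.565
RHS = ln(6) + ln(7) ≈ 3.738

Since LHS ≠ RHS, this pair disproves the claim.

Answer: Yes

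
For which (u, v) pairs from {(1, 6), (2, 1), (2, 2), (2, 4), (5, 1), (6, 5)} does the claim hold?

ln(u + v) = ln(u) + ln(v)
(2, 2)

Testing each pair:
(1, 6): LHS = ln(7) ≈ 1.946, RHS = ln(6) ≈ 1.792 → fails
(2, 1): LHS = ln(3) ≈ 1.099, RHS = ln(2) ≈ 0.6931 → fails
(2, 2): LHS = ln(4) ≈ 1.386, RHS = 2·ln(2) ≈ 1.386 → holds
(2, 4): LHS = ln(6) ≈ 1.792, RHS = ln(2) + ln(4) ≈ 2.079 → fails
(5, 1): LHS = ln(6) ≈ 1.792, RHS = ln(5) ≈ 1.609 → fails
(6, 5): LHS = ln(11) ≈ 2.398, RHS = ln(5) + ln(6) ≈ 3.401 → fails

1 of 6 pairs satisfies the claim.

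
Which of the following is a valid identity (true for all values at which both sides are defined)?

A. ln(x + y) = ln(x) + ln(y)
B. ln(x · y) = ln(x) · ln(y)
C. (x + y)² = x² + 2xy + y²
A: fails at (6, 7) — LHS = ln(13) ≈ 2.565, RHS = ln(6) + ln(7) ≈ 3.738.
B: fails at (5, 8) — LHS = ln(40) ≈ 3.689, RHS = ln(5)·ln(8) ≈ 3.347.
C: holds — e.g. at (1, 3), both sides equal 16.

Answer: C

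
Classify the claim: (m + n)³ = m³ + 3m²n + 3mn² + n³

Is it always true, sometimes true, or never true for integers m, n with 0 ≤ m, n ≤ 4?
Always true

The identity holds for every pair in the range. For instance at (m, n) = (0, 3): both sides equal 27.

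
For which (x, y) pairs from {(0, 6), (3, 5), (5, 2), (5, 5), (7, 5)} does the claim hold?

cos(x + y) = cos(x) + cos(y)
Testing each pair:
(0, 6): LHS = cos(6) ≈ 0.9602, RHS = cos(6) + 1 ≈ 1.96 → fails
(3, 5): LHS = cos(8) ≈ -0.1455, RHS = cos(3) + cos(5) ≈ -0.7063 → fails
(5, 2): LHS = cos(7) ≈ 0.7539, RHS = cos(2) + cos(5) ≈ -0.1325 → fails
(5, 5): LHS = cos(10) ≈ -0.8391, RHS = 2·cos(5) ≈ 0.5673 → fails
(7, 5): LHS = cos(12) ≈ 0.8439, RHS = cos(5) + cos(7) ≈ 1.038 → fails

No pair satisfies the claim.

Answer: None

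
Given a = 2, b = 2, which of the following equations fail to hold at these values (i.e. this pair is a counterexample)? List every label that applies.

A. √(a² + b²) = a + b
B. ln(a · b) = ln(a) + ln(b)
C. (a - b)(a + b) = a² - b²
A

Evaluating each claim at the given values:
A. LHS = 2·√(2) ≈ 2.828, RHS = 4 → fails here (LHS ≠ RHS)
B. LHS = ln(4) ≈ 1.386, RHS = 2·ln(2) ≈ 1.386 → holds here (LHS = RHS)
C. LHS = 0, RHS = 0 → holds here (LHS = RHS)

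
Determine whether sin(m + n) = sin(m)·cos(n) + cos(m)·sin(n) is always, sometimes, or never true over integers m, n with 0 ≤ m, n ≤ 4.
The identity holds for every pair in the range. For instance at (m, n) = (2, 2): both sides equal sin(4) ≈ -0.7568.

Answer: Always true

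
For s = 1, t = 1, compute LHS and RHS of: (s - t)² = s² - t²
LHS = (1 - 1)² = 0
RHS = 1² - 1² = 0

LHS = RHS: the two sides agree.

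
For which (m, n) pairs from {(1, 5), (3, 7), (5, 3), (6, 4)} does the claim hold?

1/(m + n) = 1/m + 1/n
Testing each pair:
(1, 5): LHS = 1/6, RHS = 6/5 → fails
(3, 7): LHS = 1/10, RHS = 10/21 → fails
(5, 3): LHS = 1/8, RHS = 8/15 → fails
(6, 4): LHS = 1/10, RHS = 5/12 → fails

No pair satisfies the claim.

Answer: None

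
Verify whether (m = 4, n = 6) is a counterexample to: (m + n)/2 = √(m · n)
Substituting m = 4, n = 6:
LHS = (4 + 6)/2 = 5
RHS = √(4 · 6) = 2·√(6) ≈ 4.899

Since LHS ≠ RHS, this pair disproves the claim.

Answer: Yes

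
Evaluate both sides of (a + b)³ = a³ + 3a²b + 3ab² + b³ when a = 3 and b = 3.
LHS = (3 + 3)³ = 216
RHS = 3³ + 3·3²·3 + 3·3·3² + 3³ = 216

LHS = RHS: the two sides agree.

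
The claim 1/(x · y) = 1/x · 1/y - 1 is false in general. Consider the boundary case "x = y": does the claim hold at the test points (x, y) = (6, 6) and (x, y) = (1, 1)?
No, fails at both test points

At (6, 6): LHS = 1/36 ≠ RHS = -35/36
At (1, 1): LHS = 1 ≠ RHS = 0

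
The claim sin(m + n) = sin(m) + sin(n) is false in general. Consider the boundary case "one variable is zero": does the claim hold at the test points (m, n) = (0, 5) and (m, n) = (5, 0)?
Yes, holds at both test points

At (0, 5): LHS = sin(5) ≈ -0.9589, RHS = sin(5) ≈ -0.9589 → equal
At (5, 0): LHS = sin(5) ≈ -0.9589, RHS = sin(5) ≈ -0.9589 → equal

So the claim does hold at both of these boundary points, even though it is not an identity.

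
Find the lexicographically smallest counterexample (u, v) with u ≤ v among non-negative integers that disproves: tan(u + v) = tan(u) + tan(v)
At (0, 2): both sides equal tan(2) ≈ -2.185, so it holds there.
At (0, 5): both sides equal tan(5) ≈ -3.381, so it holds there.

Substituting (1, 1) into the claim:
LHS = tan(1 + 1) = tan(2) ≈ -2.185
RHS = tan(1) + tan(1) = 2·tan(1) ≈ 3.115

Since LHS ≠ RHS, this pair disproves the claim, and no lexicographically smaller pair (u ≤ v, non-negative integers) does.

For instance (2, 6) is also a counterexample (LHS = tan(8) ≈ -6.8, RHS = tan(2) + tan(6) ≈ -2.476), but it's lexicographically larger.

Answer: (u, v) = (1, 1)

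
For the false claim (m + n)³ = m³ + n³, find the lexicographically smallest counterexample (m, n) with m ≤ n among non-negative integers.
At (0, 6): both sides equal 216, so it holds there.

Substituting (1, 1) into the claim:
LHS = (1 + 1)³ = 8
RHS = 1³ + 1³ = 2

Since LHS ≠ RHS, this pair disproves the claim, and no lexicographically smaller pair (m ≤ n, non-negative integers) does.

For instance (1, 4) is also a counterexample (LHS = 125, RHS = 65), but it's lexicographically larger.

Answer: (m, n) = (1, 1)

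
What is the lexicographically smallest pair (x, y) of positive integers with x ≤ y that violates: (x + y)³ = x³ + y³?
(x, y) = (1, 1)

Substituting (1, 1) into the claim:
LHS = (1 + 1)³ = 8
RHS = 1³ + 1³ = 2

Since LHS ≠ RHS, this pair disproves the claim, and no lexicographically smaller pair (x ≤ y, positive integers) does.

For instance (2, 7) is also a counterexample (LHS = 729, RHS = 351), but it's lexicographically larger.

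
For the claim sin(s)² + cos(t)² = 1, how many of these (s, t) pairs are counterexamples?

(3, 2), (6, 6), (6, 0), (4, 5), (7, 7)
3

Testing each pair:
(3, 2): LHS = sin(3)² + cos(2)² ≈ 0.1931, RHS = 1 → counterexample
(6, 6): LHS = sin(6)² + cos(6)² = 1, RHS = 1 → satisfies claim
(6, 0): LHS = sin(6)² + 1 ≈ 1.078, RHS = 1 → counterexample
(4, 5): LHS = cos(5)² + sin(4)² ≈ 0.6532, RHS = 1 → counterexample
(7, 7): LHS = sin(7)² + cos(7)² = 1, RHS = 1 → satisfies claim

That makes 3 counterexamples.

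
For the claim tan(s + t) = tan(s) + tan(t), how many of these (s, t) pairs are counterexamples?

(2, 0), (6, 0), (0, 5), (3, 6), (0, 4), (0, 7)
1

Testing each pair:
(2, 0): LHS = tan(2) ≈ -2.185, RHS = tan(2) ≈ -2.185 → satisfies claim
(6, 0): LHS = tan(6) ≈ -0.291, RHS = tan(6) ≈ -0.291 → satisfies claim
(0, 5): LHS = tan(5) ≈ -3.381, RHS = tan(5) ≈ -3.381 → satisfies claim
(3, 6): LHS = tan(9) ≈ -0.4523, RHS = tan(6) + tan(3) ≈ -0.4336 → counterexample
(0, 4): LHS = tan(4) ≈ 1.158, RHS = tan(4) ≈ 1.158 → satisfies claim
(0, 7): LHS = tan(7) ≈ 0.8714, RHS = tan(7) ≈ 0.8714 → satisfies claim

That makes 1 counterexample.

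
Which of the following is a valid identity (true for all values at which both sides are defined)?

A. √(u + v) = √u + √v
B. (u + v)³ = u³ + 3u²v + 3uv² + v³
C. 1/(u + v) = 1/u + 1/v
B

A: fails at (3, 3) — LHS = √(6) ≈ 2.449, RHS = 2·√(3) ≈ 3.464.
B: holds — e.g. at (3, 3), both sides equal 216.
C: fails at (2, 4) — LHS = 1/6, RHS = 3/4.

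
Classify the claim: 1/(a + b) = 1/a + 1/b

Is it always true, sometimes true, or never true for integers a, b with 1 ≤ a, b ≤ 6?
The claim fails for every pair in the range. For instance at (a, b) = (2, 4): LHS = 1/6, RHS = 3/4.

Answer: Never true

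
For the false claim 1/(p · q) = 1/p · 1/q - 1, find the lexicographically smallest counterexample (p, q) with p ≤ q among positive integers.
(p, q) = (1, 1)

Substituting (1, 1) into the claim:
LHS = 1/(1 · 1) = 1
RHS = 1/1 · 1/1 - 1 = 0

Since LHS ≠ RHS, this pair disproves the claim, and no lexicographically smaller pair (p ≤ q, positive integers) does.

For instance (2, 2) is also a counterexample (LHS = 1/4, RHS = -3/4), but it's lexicographically larger.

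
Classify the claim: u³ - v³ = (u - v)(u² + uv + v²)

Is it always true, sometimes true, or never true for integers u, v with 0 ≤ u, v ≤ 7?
The identity holds for every pair in the range. For instance at (u, v) = (5, 2): both sides equal 117.

Answer: Always true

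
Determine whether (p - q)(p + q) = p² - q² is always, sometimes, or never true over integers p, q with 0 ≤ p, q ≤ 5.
Always true

The identity holds for every pair in the range. For instance at (p, q) = (1, 3): both sides equal -8.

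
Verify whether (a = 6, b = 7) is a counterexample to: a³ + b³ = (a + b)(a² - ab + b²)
Substituting a = 6, b = 7:
LHS = 6³ + 7³ = 559
RHS = (6 + 7)(6² - 6·7 + 7²) = 559

The sides agree, so this pair does not disprove the claim.

Answer: No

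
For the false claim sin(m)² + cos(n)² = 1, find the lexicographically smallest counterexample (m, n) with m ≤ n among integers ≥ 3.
(m, n) = (3, 4)

Substituting (3, 4) into the claim:
LHS = sin(3)² + cos(4)² ≈ 0.4472
RHS = 1

Since LHS ≠ RHS, this pair disproves the claim, and no lexicographically smaller pair (m ≤ n, integers ≥ 3) does.

For instance (3, 8) is also a counterexample (LHS = sin(3)² + cos(8)² ≈ 0.04109, RHS = 1), but it's lexicographically larger.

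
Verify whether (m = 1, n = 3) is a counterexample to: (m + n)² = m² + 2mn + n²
Substituting m = 1, n = 3:
LHS = (1 + 3)² = 16
RHS = 1² + 2·1·3 + 3² = 16

The sides agree, so this pair does not disprove the claim.

Answer: No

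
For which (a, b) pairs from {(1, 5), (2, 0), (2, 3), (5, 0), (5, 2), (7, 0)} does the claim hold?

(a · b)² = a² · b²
All pairs

Testing each pair:
(1, 5): LHS = 25, RHS = 25 → holds
(2, 0): LHS = 0, RHS = 0 → holds
(2, 3): LHS = 36, RHS = 36 → holds
(5, 0): LHS = 0, RHS = 0 → holds
(5, 2): LHS = 100, RHS = 100 → holds
(7, 0): LHS = 0, RHS = 0 → holds

Every pair satisfies the claim.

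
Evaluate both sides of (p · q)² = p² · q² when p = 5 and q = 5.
LHS = (5 · 5)² = 625
RHS = 5² · 5² = 625

LHS = RHS: the two sides agree.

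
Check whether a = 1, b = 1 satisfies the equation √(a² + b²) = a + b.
Fails

Substituting a = 1, b = 1:

LHS = √(1² + 1²) = √(2) ≈ 1.414
RHS = 1 + 1 = 2

LHS ≠ RHS, so the equation does not hold at this point.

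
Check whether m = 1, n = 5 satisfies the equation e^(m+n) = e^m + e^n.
Fails

Substituting m = 1, n = 5:

LHS = e^(1+5) = e^6 ≈ 403.4
RHS = e^1 + e^5 = e + e^5 ≈ 151.1

LHS ≠ RHS, so the equation does not hold at this point.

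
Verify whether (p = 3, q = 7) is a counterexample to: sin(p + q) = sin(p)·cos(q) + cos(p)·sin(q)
Substituting p = 3, q = 7:
LHS = sin(3 + 7) = sin(10) ≈ -0.544
RHS = sin(3)·cos(7) + cos(3)·sin(7) = sin(7)·cos(3) + sin(3)·cos(7) ≈ -0.544

The sides agree, so this pair does not disprove the claim.

Answer: No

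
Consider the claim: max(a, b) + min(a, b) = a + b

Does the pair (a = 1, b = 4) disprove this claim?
Substituting a = 1, b = 4:
LHS = max(1, 4) + min(1, 4) = 5
RHS = 1 + 4 = 5

The sides agree, so this pair does not disprove the claim.

Answer: No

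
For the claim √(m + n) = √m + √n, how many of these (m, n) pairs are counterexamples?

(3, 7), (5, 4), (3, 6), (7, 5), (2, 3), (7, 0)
Testing each pair:
(3, 7): LHS = √(10) ≈ 3.162, RHS = √(3) + √(7) ≈ 4.378 → counterexample
(5, 4): LHS = 3, RHS = 2 + √(5) ≈ 4.236 → counterexample
(3, 6): LHS = 3, RHS = √(3) + √(6) ≈ 4.182 → counterexample
(7, 5): LHS = 2·√(3) ≈ 3.464, RHS = √(5) + √(7) ≈ 4.882 → counterexample
(2, 3): LHS = √(5) ≈ 2.236, RHS = √(2) + √(3) ≈ 3.146 → counterexample
(7, 0): LHS = √(7) ≈ 2.646, RHS = √(7) ≈ 2.646 → satisfies claim

That makes 5 counterexamples.

Answer: 5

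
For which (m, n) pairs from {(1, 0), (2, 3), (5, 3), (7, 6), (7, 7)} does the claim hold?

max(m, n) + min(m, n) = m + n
All pairs

Testing each pair:
(1, 0): LHS = 1, RHS = 1 → holds
(2, 3): LHS = 5, RHS = 5 → holds
(5, 3): LHS = 8, RHS = 8 → holds
(7, 6): LHS = 13, RHS = 13 → holds
(7, 7): LHS = 14, RHS = 14 → holds

Every pair satisfies the claim.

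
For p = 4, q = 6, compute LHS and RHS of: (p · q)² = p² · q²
LHS = (4 · 6)² = 576
RHS = 4² · 6² = 576

LHS = RHS: the two sides agree.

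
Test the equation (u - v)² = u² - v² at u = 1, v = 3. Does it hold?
Fails

Substituting u = 1, v = 3:

LHS = (1 - 3)² = 4
RHS = 1² - 3² = -8

LHS ≠ RHS, so the equation does not hold at this point.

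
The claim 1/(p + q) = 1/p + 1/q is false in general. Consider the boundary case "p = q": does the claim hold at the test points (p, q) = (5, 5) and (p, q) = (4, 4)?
At (5, 5): LHS = 1/10 ≠ RHS = 2/5
At (4, 4): LHS = 1/8 ≠ RHS = 1/2

Answer: No, fails at both test points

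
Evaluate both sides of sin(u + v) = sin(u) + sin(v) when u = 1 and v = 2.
LHS = sin(1 + 2) = sin(3) ≈ 0.1411
RHS = sin(1) + sin(2) ≈ 1.751

LHS ≠ RHS (they differ by about 1.61), so the equation does not hold here.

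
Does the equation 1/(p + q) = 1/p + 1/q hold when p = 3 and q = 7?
Fails

Substituting p = 3, q = 7:

LHS = 1/(3 + 7) = 1/10
RHS = 1/3 + 1/7 = 10/21

LHS ≠ RHS, so the equation does not hold at this point.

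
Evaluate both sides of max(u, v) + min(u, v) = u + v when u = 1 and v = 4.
LHS = max(1, 4) + min(1, 4) = 5
RHS = 1 + 4 = 5

LHS = RHS: the two sides agree.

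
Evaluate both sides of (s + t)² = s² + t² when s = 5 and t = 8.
LHS = (5 + 8)² = 169
RHS = 5² + 8² = 89

LHS ≠ RHS, so the equation does not hold here.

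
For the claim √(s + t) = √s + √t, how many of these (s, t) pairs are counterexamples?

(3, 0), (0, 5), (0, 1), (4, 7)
Testing each pair:
(3, 0): LHS = √(3) ≈ 1.732, RHS = √(3) ≈ 1.732 → satisfies claim
(0, 5): LHS = √(5) ≈ 2.236, RHS = √(5) ≈ 2.236 → satisfies claim
(0, 1): LHS = 1, RHS = 1 → satisfies claim
(4, 7): LHS = √(11) ≈ 3.317, RHS = 2 + √(7) ≈ 4.646 → counterexample

That makes 1 counterexample.

Answer: 1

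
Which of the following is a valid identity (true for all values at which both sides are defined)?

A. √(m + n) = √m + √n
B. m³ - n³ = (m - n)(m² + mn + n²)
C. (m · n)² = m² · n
B

A: fails at (1, 1) — LHS = √(2) ≈ 1.414, RHS = 2.
B: holds — e.g. at (4, 6), both sides equal -152.
C: fails at (3, 4) — LHS = 144, RHS = 36.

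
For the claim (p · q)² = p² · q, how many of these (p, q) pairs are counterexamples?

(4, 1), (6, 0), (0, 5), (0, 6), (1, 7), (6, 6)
2

Testing each pair:
(4, 1): LHS = 16, RHS = 16 → satisfies claim
(6, 0): LHS = 0, RHS = 0 → satisfies claim
(0, 5): LHS = 0, RHS = 0 → satisfies claim
(0, 6): LHS = 0, RHS = 0 → satisfies claim
(1, 7): LHS = 49, RHS = 7 → counterexample
(6, 6): LHS = 1296, RHS = 216 → counterexample

That makes 2 counterexamples.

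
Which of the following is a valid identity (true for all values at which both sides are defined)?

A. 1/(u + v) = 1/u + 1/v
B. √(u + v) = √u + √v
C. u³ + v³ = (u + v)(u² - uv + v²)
A: fails at (4, 6) — LHS = 1/10, RHS = 5/12.
B: fails at (1, 3) — LHS = 2, RHS = 1 + √(3) ≈ 2.732.
C: holds — e.g. at (0, 1), both sides equal 1.

Answer: C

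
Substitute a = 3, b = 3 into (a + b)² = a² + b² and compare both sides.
LHS = (3 + 3)² = 36
RHS = 3² + 3² = 18

LHS ≠ RHS, so the equation does not hold here.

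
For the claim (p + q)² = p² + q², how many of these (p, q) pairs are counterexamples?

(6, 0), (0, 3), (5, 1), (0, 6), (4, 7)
2

Testing each pair:
(6, 0): LHS = 36, RHS = 36 → satisfies claim
(0, 3): LHS = 9, RHS = 9 → satisfies claim
(5, 1): LHS = 36, RHS = 26 → counterexample
(0, 6): LHS = 36, RHS = 36 → satisfies claim
(4, 7): LHS = 121, RHS = 65 → counterexample

That makes 2 counterexamples.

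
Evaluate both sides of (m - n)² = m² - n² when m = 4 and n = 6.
LHS = (4 - 6)² = 4
RHS = 4² - 6² = -20

LHS ≠ RHS, so the equation does not hold here.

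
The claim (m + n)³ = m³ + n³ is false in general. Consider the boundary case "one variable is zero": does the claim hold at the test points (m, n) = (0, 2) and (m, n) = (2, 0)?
At (0, 2): LHS = 8, RHS = 8 → equal
At (2, 0): LHS = 8, RHS = 8 → equal

So the claim does hold at both of these boundary points, even though it is not an identity.

Answer: Yes, holds at both test points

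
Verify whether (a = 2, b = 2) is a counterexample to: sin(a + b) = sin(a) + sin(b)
Yes

Substituting a = 2, b = 2:
LHS = sin(2 + 2) = sin(4) ≈ -0.7568
RHS = sin(2) + sin(2) = 2·sin(2) ≈ 1.819

Since LHS ≠ RHS, this pair disproves the claim.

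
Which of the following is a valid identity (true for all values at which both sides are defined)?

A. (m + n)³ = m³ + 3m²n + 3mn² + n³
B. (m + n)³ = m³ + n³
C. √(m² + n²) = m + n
A

A: holds — e.g. at (2, 2), both sides equal 64.
B: fails at (4, 4) — LHS = 512, RHS = 128.
C: fails at (4, 4) — LHS = 4·√(2) ≈ 5.657, RHS = 8.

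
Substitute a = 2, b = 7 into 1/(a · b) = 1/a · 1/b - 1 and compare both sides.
LHS = 1/(2 · 7) = 1/14
RHS = 1/2 · 1/7 - 1 = -13/14

LHS ≠ RHS, so the equation does not hold here.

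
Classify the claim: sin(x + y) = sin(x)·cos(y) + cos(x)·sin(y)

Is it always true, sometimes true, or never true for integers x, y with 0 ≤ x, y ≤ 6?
Always true

The identity holds for every pair in the range. For instance at (x, y) = (3, 1): both sides equal sin(4) ≈ -0.7568.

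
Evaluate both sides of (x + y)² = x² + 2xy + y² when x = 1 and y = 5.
LHS = (1 + 5)² = 36
RHS = 1² + 2·1·5 + 5² = 36

LHS = RHS: the two sides agree.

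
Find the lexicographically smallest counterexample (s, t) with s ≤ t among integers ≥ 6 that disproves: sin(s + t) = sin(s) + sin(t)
Substituting (6, 6) into the claim:
LHS = sin(6 + 6) = sin(12) ≈ -0.5366
RHS = sin(6) + sin(6) = 2·sin(6) ≈ -0.5588

Since LHS ≠ RHS, this pair disproves the claim, and no lexicographically smaller pair (s ≤ t, integers ≥ 6) does.

For instance (11, 11) is also a counterexample (LHS = sin(22) ≈ -0.008851, RHS = 2·sin(11) ≈ -2), but it's lexicographically larger.

Answer: (s, t) = (6, 6)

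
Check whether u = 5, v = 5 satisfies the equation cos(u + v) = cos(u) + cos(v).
Substituting u = 5, v = 5:

LHS = cos(5 + 5) = cos(10) ≈ -0.8391
RHS = cos(5) + cos(5) = 2·cos(5) ≈ 0.5673

LHS ≠ RHS, so the equation does not hold at this point.

Answer: Fails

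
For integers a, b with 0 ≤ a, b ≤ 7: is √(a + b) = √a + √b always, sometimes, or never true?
Sometimes true

It holds at (a, b) = (0, 4) (both sides equal 2), but fails at (a, b) = (4, 2) (LHS = √(6) ≈ 2.449, RHS = √(2) + 2 ≈ 3.414).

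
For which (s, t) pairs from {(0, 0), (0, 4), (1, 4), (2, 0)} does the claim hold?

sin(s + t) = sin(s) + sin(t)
Testing each pair:
(0, 0): LHS = 0, RHS = 0 → holds
(0, 4): LHS = sin(4) ≈ -0.7568, RHS = sin(4) ≈ -0.7568 → holds
(1, 4): LHS = sin(5) ≈ -0.9589, RHS = sin(4) + sin(1) ≈ 0.08467 → fails
(2, 0): LHS = sin(2) ≈ 0.9093, RHS = sin(2) ≈ 0.9093 → holds

3 of 4 pairs satisfy the claim.

Answer: (0, 0), (0, 4), (2, 0)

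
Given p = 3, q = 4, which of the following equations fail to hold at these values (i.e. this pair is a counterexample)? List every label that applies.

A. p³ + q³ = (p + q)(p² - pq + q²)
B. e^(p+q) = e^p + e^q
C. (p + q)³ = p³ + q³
B, C

Evaluating each claim at the given values:
A. LHS = 91, RHS = 91 → holds here (LHS = RHS)
B. LHS = e^7 ≈ 1097, RHS = e^3 + e^4 ≈ 74.68 → fails here (LHS ≠ RHS)
C. LHS = 343, RHS = 91 → fails here (LHS ≠ RHS)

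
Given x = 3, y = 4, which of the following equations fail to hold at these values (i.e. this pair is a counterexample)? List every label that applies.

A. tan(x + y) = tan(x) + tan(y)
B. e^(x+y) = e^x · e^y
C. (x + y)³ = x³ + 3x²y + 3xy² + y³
Evaluating each claim at the given values:
A. LHS = tan(7) ≈ 0.8714, RHS = tan(3) + tan(4) ≈ 1.015 → fails here (LHS ≠ RHS)
B. LHS = e^7 ≈ 1097, RHS = e^7 ≈ 1097 → holds here (LHS = RHS)
C. LHS = 343, RHS = 343 → holds here (LHS = RHS)

Answer: A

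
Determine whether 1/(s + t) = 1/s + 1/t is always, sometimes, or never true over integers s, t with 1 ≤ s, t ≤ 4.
The claim fails for every pair in the range. For instance at (s, t) = (2, 3): LHS = 1/5, RHS = 5/6.

Answer: Never true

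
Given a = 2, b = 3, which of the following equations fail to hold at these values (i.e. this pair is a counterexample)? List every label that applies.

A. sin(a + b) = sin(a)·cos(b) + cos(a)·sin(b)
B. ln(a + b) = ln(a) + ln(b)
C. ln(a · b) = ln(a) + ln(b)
B

Evaluating each claim at the given values:
A. LHS = sin(5) ≈ -0.9589, RHS = sin(2)·cos(3) + sin(3)·cos(2) ≈ -0.9589 → holds here (LHS = RHS)
B. LHS = ln(5) ≈ 1.609, RHS = ln(2) + ln(3) ≈ 1.792 → fails here (LHS ≠ RHS)
C. LHS = ln(6) ≈ 1.792, RHS = ln(2) + ln(3) ≈ 1.792 → holds here (LHS = RHS)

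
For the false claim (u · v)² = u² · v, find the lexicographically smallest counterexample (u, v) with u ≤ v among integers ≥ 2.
(u, v) = (2, 2)

Substituting (2, 2) into the claim:
LHS = (2 · 2)² = 16
RHS = 2² · 2 = 8

Since LHS ≠ RHS, this pair disproves the claim, and no lexicographically smaller pair (u ≤ v, integers ≥ 2) does.

For instance (2, 8) is also a counterexample (LHS = 256, RHS = 32), but it's lexicographically larger.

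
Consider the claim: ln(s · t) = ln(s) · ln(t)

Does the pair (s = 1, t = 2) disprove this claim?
Yes

Substituting s = 1, t = 2:
LHS = ln(1 · 2) = ln(2) ≈ 0.6931
RHS = ln(1) · ln(2) = 0

Since LHS ≠ RHS, this pair disproves the claim.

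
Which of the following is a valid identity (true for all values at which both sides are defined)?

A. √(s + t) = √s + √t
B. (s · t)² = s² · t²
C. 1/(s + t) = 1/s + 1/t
B

A: fails at (2, 3) — LHS = √(5) ≈ 2.236, RHS = √(2) + √(3) ≈ 3.146.
B: holds — e.g. at (3, 5), both sides equal 225.
C: fails at (2, 7) — LHS = 1/9, RHS = 9/14.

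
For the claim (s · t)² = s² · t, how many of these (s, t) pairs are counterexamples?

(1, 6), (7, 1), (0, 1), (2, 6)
Testing each pair:
(1, 6): LHS = 36, RHS = 6 → counterexample
(7, 1): LHS = 49, RHS = 49 → satisfies claim
(0, 1): LHS = 0, RHS = 0 → satisfies claim
(2, 6): LHS = 144, RHS = 24 → counterexample

That makes 2 counterexamples.

Answer: 2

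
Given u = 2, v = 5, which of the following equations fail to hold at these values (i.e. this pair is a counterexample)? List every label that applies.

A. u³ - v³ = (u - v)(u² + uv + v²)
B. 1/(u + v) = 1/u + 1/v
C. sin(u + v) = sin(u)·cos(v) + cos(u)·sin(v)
B

Evaluating each claim at the given values:
A. LHS = -117, RHS = -117 → holds here (LHS = RHS)
B. LHS = 1/7, RHS = 7/10 → fails here (LHS ≠ RHS)
C. LHS = sin(7) ≈ 0.657, RHS = sin(2)·cos(5) + sin(5)·cos(2) ≈ 0.657 → holds here (LHS = RHS)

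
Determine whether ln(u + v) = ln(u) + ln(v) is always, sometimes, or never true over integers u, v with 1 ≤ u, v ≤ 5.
Sometimes true

It holds at (u, v) = (2, 2) (both sides equal ln(4) ≈ 1.386), but fails at (u, v) = (4, 1) (LHS = ln(5) ≈ 1.609, RHS = ln(4) ≈ 1.386).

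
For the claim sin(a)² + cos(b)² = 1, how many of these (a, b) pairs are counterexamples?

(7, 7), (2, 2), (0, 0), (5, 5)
Testing each pair:
(7, 7): LHS = sin(7)² + cos(7)² = 1, RHS = 1 → satisfies claim
(2, 2): LHS = cos(2)² + sin(2)² = 1, RHS = 1 → satisfies claim
(0, 0): LHS = 1, RHS = 1 → satisfies claim
(5, 5): LHS = cos(5)² + sin(5)² = 1, RHS = 1 → satisfies claim

That makes 0 counterexamples.

Answer: 0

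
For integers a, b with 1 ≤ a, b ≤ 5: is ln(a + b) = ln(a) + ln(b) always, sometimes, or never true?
Sometimes true

It holds at (a, b) = (2, 2) (both sides equal ln(4) ≈ 1.386), but fails at (a, b) = (4, 5) (LHS = ln(9) ≈ 2.197, RHS = ln(4) + ln(5) ≈ 2.996).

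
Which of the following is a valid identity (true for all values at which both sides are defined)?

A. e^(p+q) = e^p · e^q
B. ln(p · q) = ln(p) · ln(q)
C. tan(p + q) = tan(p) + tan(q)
A

A: holds — e.g. at (1, 1), both sides equal e^2 ≈ 7.389.
B: fails at (3, 4) — LHS = ln(12) ≈ 2.485, RHS = ln(3)·ln(4) ≈ 1.523.
C: fails at (2, 7) — LHS = tan(9) ≈ -0.4523, RHS = tan(2) + tan(7) ≈ -1.314.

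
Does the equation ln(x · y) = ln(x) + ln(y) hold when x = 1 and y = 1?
Holds

Substituting x = 1, y = 1:

LHS = ln(1 · 1) = 0
RHS = ln(1) + ln(1) = 0

LHS = RHS, so the equation holds at this point.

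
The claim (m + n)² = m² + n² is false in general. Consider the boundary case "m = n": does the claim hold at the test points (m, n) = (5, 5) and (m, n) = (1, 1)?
At (5, 5): LHS = 100 ≠ RHS = 50
At (1, 1): LHS = 4 ≠ RHS = 2

Answer: No, fails at both test points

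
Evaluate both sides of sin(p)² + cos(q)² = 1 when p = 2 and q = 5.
LHS = sin(2)² + cos(5)² ≈ 0.9073
RHS = 1

LHS ≠ RHS (they differ by about 0.09271), so the equation does not hold here.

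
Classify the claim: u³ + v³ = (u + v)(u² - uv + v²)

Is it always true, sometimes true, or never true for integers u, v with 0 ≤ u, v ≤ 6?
The identity holds for every pair in the range. For instance at (u, v) = (1, 5): both sides equal 126.

Answer: Always true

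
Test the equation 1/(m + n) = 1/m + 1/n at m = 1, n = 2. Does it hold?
Fails

Substituting m = 1, n = 2:

LHS = 1/(1 + 2) = 1/3
RHS = 1/1 + 1/2 = 3/2

LHS ≠ RHS, so the equation does not hold at this point.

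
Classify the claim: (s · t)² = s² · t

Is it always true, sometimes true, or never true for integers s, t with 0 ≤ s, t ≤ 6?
Sometimes true

It holds at (s, t) = (0, 2) (both sides equal 0), but fails at (s, t) = (4, 5) (LHS = 400, RHS = 80).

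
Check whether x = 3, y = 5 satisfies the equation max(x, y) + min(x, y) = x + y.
Substituting x = 3, y = 5:

LHS = max(3, 5) + min(3, 5) = 8
RHS = 3 + 5 = 8

LHS = RHS, so the equation holds at this point.

Answer: Holds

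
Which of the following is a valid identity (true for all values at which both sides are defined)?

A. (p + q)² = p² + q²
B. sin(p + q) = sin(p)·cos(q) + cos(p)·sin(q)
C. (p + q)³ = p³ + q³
B

A: fails at (5, 8) — LHS = 169, RHS = 89.
B: holds — e.g. at (0, 1), both sides equal sin(1) ≈ 0.8415.
C: fails at (1, 2) — LHS = 27, RHS = 9.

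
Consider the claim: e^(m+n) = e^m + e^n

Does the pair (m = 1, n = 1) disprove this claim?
Substituting m = 1, n = 1:
LHS = e^(1+1) = e^2 ≈ 7.389
RHS = e^1 + e^1 = 2·e ≈ 5.437

Since LHS ≠ RHS, this pair disproves the claim.

Answer: Yes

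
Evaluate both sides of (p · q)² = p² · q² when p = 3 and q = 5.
LHS = (3 · 5)² = 225
RHS = 3² · 5² = 225

LHS = RHS: the two sides agree.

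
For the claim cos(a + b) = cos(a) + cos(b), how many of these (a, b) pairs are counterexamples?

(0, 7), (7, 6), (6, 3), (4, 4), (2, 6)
5

Testing each pair:
(0, 7): LHS = cos(7) ≈ 0.7539, RHS = cos(7) + 1 ≈ 1.754 → counterexample
(7, 6): LHS = cos(13) ≈ 0.9074, RHS = cos(7) + cos(6) ≈ 1.714 → counterexample
(6, 3): LHS = cos(9) ≈ -0.9111, RHS = cos(3) + cos(6) ≈ -0.02982 → counterexample
(4, 4): LHS = cos(8) ≈ -0.1455, RHS = 2·cos(4) ≈ -1.307 → counterexample
(2, 6): LHS = cos(8) ≈ -0.1455, RHS = cos(2) + cos(6) ≈ 0.544 → counterexample

That makes 5 counterexamples.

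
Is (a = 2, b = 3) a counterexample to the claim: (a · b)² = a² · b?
Substituting a = 2, b = 3:
LHS = (2 · 3)² = 36
RHS = 2² · 3 = 12

Since LHS ≠ RHS, this pair disproves the claim.

Answer: Yes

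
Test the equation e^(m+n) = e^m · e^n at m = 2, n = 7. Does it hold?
Substituting m = 2, n = 7:

LHS = e^(2+7) = e^9 ≈ 8103
RHS = e^2 · e^7 = e^9 ≈ 8103

LHS = RHS, so the equation holds at this point.

Answer: Holds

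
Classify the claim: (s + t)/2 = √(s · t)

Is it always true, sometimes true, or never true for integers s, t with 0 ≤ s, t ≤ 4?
Sometimes true

It holds at (s, t) = (3, 3) (both sides equal 3), but fails at (s, t) = (2, 4) (LHS = 3, RHS = 2·√(2) ≈ 2.828).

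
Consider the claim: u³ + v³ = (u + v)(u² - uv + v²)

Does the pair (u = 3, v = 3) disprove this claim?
No

Substituting u = 3, v = 3:
LHS = 3³ + 3³ = 54
RHS = (3 + 3)(3² - 3·3 + 3²) = 54

The sides agree, so this pair does not disprove the claim.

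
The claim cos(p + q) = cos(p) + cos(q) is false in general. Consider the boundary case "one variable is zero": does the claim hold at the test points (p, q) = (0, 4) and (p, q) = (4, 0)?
At (0, 4): LHS = cos(4) ≈ -0.6536 ≠ RHS = cos(4) + 1 ≈ 0.3464
At (4, 0): LHS = cos(4) ≈ -0.6536 ≠ RHS = cos(4) + 1 ≈ 0.3464

Answer: No, fails at both test points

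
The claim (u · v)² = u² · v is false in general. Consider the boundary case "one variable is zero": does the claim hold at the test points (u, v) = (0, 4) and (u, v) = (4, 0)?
At (0, 4): LHS = 0, RHS = 0 → equal
At (4, 0): LHS = 0, RHS = 0 → equal

So the claim does hold at both of these boundary points, even though it is not an identity.

Answer: Yes, holds at both test points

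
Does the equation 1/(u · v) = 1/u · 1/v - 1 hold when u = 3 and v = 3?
Substituting u = 3, v = 3:

LHS = 1/(3 · 3) = 1/9
RHS = 1/3 · 1/3 - 1 = -8/9

LHS ≠ RHS, so the equation does not hold at this point.

Answer: Fails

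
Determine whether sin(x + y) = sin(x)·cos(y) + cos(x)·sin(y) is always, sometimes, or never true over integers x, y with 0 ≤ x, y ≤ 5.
Always true

The identity holds for every pair in the range. For instance at (x, y) = (0, 2): both sides equal sin(2) ≈ 0.9093.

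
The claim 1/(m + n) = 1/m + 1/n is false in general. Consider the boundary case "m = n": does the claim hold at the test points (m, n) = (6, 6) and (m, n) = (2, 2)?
At (6, 6): LHS = 1/12 ≠ RHS = 1/3
At (2, 2): LHS = 1/4 ≠ RHS = 1

Answer: No, fails at both test points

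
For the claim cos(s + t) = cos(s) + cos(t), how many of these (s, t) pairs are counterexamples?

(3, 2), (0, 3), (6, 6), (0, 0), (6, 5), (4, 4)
Testing each pair:
(3, 2): LHS = cos(5) ≈ 0.2837, RHS = cos(3) + cos(2) ≈ -1.406 → counterexample
(0, 3): LHS = cos(3) ≈ -0.99, RHS = cos(3) + 1 ≈ 0.01001 → counterexample
(6, 6): LHS = cos(12) ≈ 0.8439, RHS = 2·cos(6) ≈ 1.92 → counterexample
(0, 0): LHS = 1, RHS = 2 → counterexample
(6, 5): LHS = cos(11) ≈ 0.004426, RHS = cos(5) + cos(6) ≈ 1.244 → counterexample
(4, 4): LHS = cos(8) ≈ -0.1455, RHS = 2·cos(4) ≈ -1.307 → counterexample

That makes 6 counterexamples.

Answer: 6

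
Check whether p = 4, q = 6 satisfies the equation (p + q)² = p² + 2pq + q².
Holds

Substituting p = 4, q = 6:

LHS = (4 + 6)² = 100
RHS = 4² + 2·4·6 + 6² = 100

LHS = RHS, so the equation holds at this point.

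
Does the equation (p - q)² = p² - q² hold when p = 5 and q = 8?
Fails

Substituting p = 5, q = 8:

LHS = (5 - 8)² = 9
RHS = 5² - 8² = -39

LHS ≠ RHS, so the equation does not hold at this point.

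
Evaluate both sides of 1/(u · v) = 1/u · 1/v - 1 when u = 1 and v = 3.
LHS = 1/(1 · 3) = 1/3
RHS = 1/1 · 1/3 - 1 = -2/3

LHS ≠ RHS, so the equation does not hold here.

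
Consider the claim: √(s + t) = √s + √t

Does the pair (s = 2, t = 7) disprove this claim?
Yes

Substituting s = 2, t = 7:
LHS = √(2 + 7) = 3
RHS = √2 + √7 = √(2) + √(7) ≈ 4.06

Since LHS ≠ RHS, this pair disproves the claim.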